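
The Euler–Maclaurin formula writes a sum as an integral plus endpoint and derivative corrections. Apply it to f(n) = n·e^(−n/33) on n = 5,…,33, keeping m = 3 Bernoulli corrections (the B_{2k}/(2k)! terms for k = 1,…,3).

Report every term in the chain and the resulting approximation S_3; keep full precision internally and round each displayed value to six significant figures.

S_3 ≈ 284.610

Integral: ∫_5^33 x·e^(−x/33) dx = 276.452.
½[f(5) + f(33)] = ½[4.29702 + 12.1400] = 8.21852.
Running total after boundary: 284.671.
Order-1 term: 1/12 · (0.00000 − 0.729192) = -0.0607660.
After k=1: 284.610.
Order-2 term: −1/720 · (0.000675628 − 0.00224794) = 2.18376e-06.
After k=2: 284.610.
Order-3 term: 1/30240 · (1.24082e-06 − 3.51357e-06) = -7.51568e-11.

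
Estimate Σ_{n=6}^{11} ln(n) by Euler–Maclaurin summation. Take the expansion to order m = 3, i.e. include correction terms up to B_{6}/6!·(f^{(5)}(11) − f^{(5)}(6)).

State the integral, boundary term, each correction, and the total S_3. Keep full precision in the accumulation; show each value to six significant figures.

S_3 ≈ 12.7148

Integral: ∫_6^11 ln(x) dx = 10.6263.
Boundary: ½(f(6) + f(11)) = ½(1.79176 + 2.39790) = 2.09483.
Running total after boundary: 12.7211.
Correction k=1: B_{2}/2! · (f^{(1)}(11) − f^{(1)}(6)) = 1/12 · (0.0909091 − 0.166667) = -0.00631313.
After k=1: 12.7148.
Correction k=2: B_{4}/4! · (f^{(3)}(11) − f^{(3)}(6)) = −1/720 · (0.00150263 − 0.00925926) = 1.07731e-05.
After k=2: 12.7148.
Correction k=3: B_{6}/6! · (f^{(5)}(11) − f^{(5)}(6)) = 1/30240 · (0.000149021 − 0.00308642) = -9.71362e-08.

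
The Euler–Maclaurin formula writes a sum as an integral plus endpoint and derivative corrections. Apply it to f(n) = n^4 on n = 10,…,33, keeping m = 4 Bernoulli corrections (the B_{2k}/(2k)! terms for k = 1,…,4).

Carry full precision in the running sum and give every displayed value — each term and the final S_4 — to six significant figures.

Integral: ∫_10^33 x^4 dx = 7.80708e+06.
½[f(10) + f(33)] = ½[10000.0 + 1.18592e+06] = 597960.
Integral + boundary = 8.40504e+06.
k=1: B_{2}/(2)! × [f^{(1)}(33) − f^{(1)}(10)] = 1/12 × (143748 − 4000.00) = 11645.7.
Running total after k=1: 8.41668e+06.
k=2: B_{4}/(4)! × [f^{(3)}(33) − f^{(3)}(10)] = −1/720 × (792.000 − 240.000) = -0.766667.
Running total after k=2: 8.41668e+06.
k=3: B_{6}/(6)! × [f^{(5)}(33) − f^{(5)}(10)] = 1/30240 × (0.00000 − 0.00000) = 0.00000.
Running total after k=3: 8.41668e+06.
k=4: B_{8}/(8)! × [f^{(7)}(33) − f^{(7)}(10)] = −1/1209600 × (0.00000 − 0.00000) = 0.00000.

S_4 ≈ 8.41668e+06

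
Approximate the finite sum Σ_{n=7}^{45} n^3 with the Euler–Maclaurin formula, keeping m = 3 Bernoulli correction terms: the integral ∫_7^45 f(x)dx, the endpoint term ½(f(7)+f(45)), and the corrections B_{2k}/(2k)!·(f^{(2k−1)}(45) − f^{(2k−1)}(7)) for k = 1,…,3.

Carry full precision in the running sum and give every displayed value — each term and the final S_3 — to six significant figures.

The integral term ∫_7^45 x^3 dx = 1.02456e+06.
½[f(7) + f(45)] = ½[343.000 + 91125.0] = 45734.0.
Integral + boundary = 1.07029e+06.
Order-1 term: 1/12 · (6075.00 − 147.000) = 494.000.
Partial sum through k=1: 1.07078e+06.
Order-2 term: −1/720 · (6.00000 − 6.00000) = 0.00000.
Partial sum through k=2: 1.07078e+06.
Order-3 term: 1/30240 · (0.00000 − 0.00000) = 0.00000.

S_3 ≈ 1.07078e+06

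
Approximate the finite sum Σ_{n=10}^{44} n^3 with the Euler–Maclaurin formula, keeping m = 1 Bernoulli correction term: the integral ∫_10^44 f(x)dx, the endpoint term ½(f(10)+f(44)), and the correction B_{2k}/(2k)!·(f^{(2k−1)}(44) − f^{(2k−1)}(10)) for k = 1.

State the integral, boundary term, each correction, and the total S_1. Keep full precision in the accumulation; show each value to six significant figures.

S_1 ≈ 978075

Integral: ∫_10^44 x^3 dx = 934524.
½[f(10) + f(44)] = ½[1000.00 + 85184.0] = 43092.0.
So far: 977616.
Correction k=1: B_{2}/2! · (f^{(1)}(44) − f^{(1)}(10)) = 1/12 · (5808.00 − 300.000) = 459.000.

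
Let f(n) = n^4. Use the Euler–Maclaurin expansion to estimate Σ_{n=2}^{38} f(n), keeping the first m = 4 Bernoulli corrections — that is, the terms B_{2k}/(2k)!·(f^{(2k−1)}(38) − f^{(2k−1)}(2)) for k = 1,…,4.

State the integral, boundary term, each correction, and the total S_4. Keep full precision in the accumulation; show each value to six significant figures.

Integral: ∫_2^38 x^4 dx = 1.58470e+07.
½[f(2) + f(38)] = ½[16.0000 + 2.08514e+06] = 1.04258e+06.
Running total after boundary: 1.68896e+07.
Correction k=1: B_{2}/2! · (f^{(1)}(38) − f^{(1)}(2)) = 1/12 · (219488 − 32.0000) = 18288.0.
After k=1: 1.69079e+07.
Correction k=2: B_{4}/4! · (f^{(3)}(38) − f^{(3)}(2)) = −1/720 · (912.000 − 48.0000) = -1.20000.
After k=2: 1.69079e+07.
Correction k=3: B_{6}/6! · (f^{(5)}(38) − f^{(5)}(2)) = 1/30240 · (0.00000 − 0.00000) = 0.00000.
After k=3: 1.69079e+07.
Correction k=4: B_{8}/8! · (f^{(7)}(38) − f^{(7)}(2)) = −1/1209600 · (0.00000 − 0.00000) = 0.00000.

S_4 ≈ 1.69079e+07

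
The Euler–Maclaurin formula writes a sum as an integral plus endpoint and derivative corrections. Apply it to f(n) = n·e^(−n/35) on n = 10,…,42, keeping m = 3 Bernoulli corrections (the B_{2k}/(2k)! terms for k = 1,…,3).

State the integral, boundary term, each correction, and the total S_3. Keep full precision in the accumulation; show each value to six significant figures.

Integral: ∫_10^42 x·e^(−x/35) dx = 371.858.
½[f(10) + f(42)] = ½[7.51477 + 12.6502] = 10.0825.
Running total after boundary: 381.941.
Correction k=1: B_{2}/2! · (f^{(1)}(42) − f^{(1)}(10)) = 1/12 · (-0.0602388 − 0.536769) = -0.0497507.
Running total after k=1: 381.891.
Correction k=2: B_{4}/4! · (f^{(3)}(42) − f^{(3)}(10)) = −1/720 · (0.000442571 − 0.00166508) = 1.69793e-06.
Running total after k=2: 381.891.
Correction k=3: B_{6}/6! · (f^{(5)}(42) − f^{(5)}(10)) = 1/30240 · (7.62708e-07 − 2.36080e-06) = -5.28470e-11.

S_3 ≈ 381.891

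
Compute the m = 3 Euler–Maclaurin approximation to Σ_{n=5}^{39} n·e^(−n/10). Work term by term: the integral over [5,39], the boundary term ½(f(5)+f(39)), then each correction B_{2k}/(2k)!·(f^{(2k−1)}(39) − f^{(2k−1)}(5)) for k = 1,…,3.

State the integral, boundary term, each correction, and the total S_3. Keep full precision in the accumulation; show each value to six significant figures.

S_3 ≈ 82.9420

∫_5^39 x·e^(−x/10) dx evaluates to 81.0611.
½[f(5) + f(39)] = ½[3.03265 + 0.789435] = 1.91104.
So far: 82.9721.
k=1: B_{2}/(2)! × [f^{(1)}(39) − f^{(1)}(5)] = 1/12 × (-0.0587015 − 0.303265) = -0.0301639.
Running total after k=1: 82.9419.
k=2: B_{4}/(4)! × [f^{(3)}(39) − f^{(3)}(5)] = −1/720 × (-0.000182177 − 0.0151633) = 2.13131e-05.
Running total after k=2: 82.9420.
k=3: B_{6}/(6)! × [f^{(5)}(39) − f^{(5)}(5)] = 1/30240 × (2.22661e-06 − 0.000272939) = -8.95212e-09.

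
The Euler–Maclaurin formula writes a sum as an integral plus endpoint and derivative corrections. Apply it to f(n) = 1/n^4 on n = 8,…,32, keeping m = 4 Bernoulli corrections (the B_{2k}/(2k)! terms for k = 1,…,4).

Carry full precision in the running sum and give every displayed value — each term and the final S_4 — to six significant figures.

S_4 ≈ 0.000773501

∫_8^32 1/x^4 dx evaluates to 0.000640869.
Boundary: ½(f(8) + f(32)) = ½(0.000244141 + 9.53674e-07) = 0.000122547.
Running total after boundary: 0.000763416.
k=1: B_{2}/(2)! × [f^{(1)}(32) − f^{(1)}(8)] = 1/12 × (-1.19209e-07 − (-0.000122070)) = 1.01626e-05.
After k=1: 0.000773579.
k=2: B_{4}/(4)! × [f^{(3)}(32) − f^{(3)}(8)] = −1/720 × (-3.49246e-09 − (-5.72205e-05)) = -7.94680e-08.
After k=2: 0.000773499.
k=3: B_{6}/(6)! × [f^{(5)}(32) − f^{(5)}(8)] = 1/30240 × (-1.90994e-10 − (-5.00679e-05)) = 1.65568e-09.
After k=3: 0.000773501.
k=4: B_{8}/(8)! × [f^{(7)}(32) − f^{(7)}(8)] = −1/1209600 × (-1.67866e-11 − (-7.04080e-05)) = -5.82076e-11.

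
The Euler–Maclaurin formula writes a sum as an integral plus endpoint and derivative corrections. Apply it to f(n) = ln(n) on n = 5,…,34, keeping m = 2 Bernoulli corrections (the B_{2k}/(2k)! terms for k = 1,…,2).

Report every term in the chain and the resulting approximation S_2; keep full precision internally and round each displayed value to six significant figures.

S_2 ≈ 85.4028

∫_5^34 ln(x) dx evaluates to 82.8491.
Endpoint term: (f(5) + f(34))/2 = (1.60944 + 3.52636)/2 = 2.56790.
So far: 85.4170.
Correction k=1: B_{2}/2! · (f^{(1)}(34) − f^{(1)}(5)) = 1/12 · (0.0294118 − 0.200000) = -0.0142157.
After k=1: 85.4028.
Correction k=2: B_{4}/4! · (f^{(3)}(34) − f^{(3)}(5)) = −1/720 · (5.08854e-05 − 0.0160000) = 2.21515e-05.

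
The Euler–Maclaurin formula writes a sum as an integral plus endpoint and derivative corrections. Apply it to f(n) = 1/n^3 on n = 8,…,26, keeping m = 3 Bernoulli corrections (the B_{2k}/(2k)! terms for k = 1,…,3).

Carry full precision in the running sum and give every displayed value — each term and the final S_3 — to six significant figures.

S_3 ≈ 0.00813804

Integral: ∫_8^26 1/x^3 dx = 0.00707286.
Boundary: ½(f(8) + f(26)) = ½(0.00195312 + 5.68958e-05) = 0.00100501.
Integral + boundary = 0.00807787.
Correction k=1: B_{2}/2! · (f^{(1)}(26) − f^{(1)}(8)) = 1/12 · (-6.56490e-06 − (-0.000732422)) = 6.04881e-05.
Running total after k=1: 0.00813835.
Correction k=2: B_{4}/4! · (f^{(3)}(26) − f^{(3)}(8)) = −1/720 · (-1.94228e-07 − (-0.000228882)) = -3.17622e-07.
Running total after k=2: 0.00813804.
Correction k=3: B_{6}/6! · (f^{(5)}(26) − f^{(5)}(8)) = 1/30240 · (-1.20674e-08 − (-0.000150204)) = 4.96665e-09.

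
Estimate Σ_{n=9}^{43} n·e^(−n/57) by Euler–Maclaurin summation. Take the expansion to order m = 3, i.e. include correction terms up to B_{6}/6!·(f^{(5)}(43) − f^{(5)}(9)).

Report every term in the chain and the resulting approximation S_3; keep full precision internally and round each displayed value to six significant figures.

S_3 ≈ 545.719

∫_9^43 x·e^(−x/57) dx evaluates to 531.815.
Endpoint term: (f(9) + f(43))/2 = (7.68546 + 20.2229)/2 = 13.9542.
Integral + boundary = 545.769.
k=1: B_{2}/(2)! × [f^{(1)}(43) − f^{(1)}(9)] = 1/12 × (0.115512 − 0.719107) = -0.0502996.
After k=1: 545.719.
k=2: B_{4}/(4)! × [f^{(3)}(43) − f^{(3)}(9)] = −1/720 × (0.000325057 − 0.000746995) = 5.86025e-07.
After k=2: 545.719.
k=3: B_{6}/(6)! × [f^{(5)}(43) − f^{(5)}(9)] = 1/30240 × (1.89154e-07 − 3.91708e-07) = -6.69820e-12.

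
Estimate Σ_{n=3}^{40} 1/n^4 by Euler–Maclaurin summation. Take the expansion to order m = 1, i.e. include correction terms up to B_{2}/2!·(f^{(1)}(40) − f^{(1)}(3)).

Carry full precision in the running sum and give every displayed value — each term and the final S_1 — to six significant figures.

S_1 ≈ 0.0198852

The integral term ∫_3^40 1/x^4 dx = 0.0123405.
Boundary: ½(f(3) + f(40)) = ½(0.0123457 + 3.90625e-07) = 0.00617303.
Integral + boundary = 0.0185135.
k=1: B_{2}/(2)! × [f^{(1)}(40) − f^{(1)}(3)] = 1/12 × (-3.90625e-08 − (-0.0164609)) = 0.00137174.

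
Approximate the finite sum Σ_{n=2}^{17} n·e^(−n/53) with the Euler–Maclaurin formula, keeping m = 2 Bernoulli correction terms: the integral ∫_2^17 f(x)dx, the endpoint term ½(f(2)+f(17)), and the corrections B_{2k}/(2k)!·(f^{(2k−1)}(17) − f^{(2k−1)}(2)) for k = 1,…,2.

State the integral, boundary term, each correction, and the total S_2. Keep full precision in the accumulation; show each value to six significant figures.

S_2 ≈ 122.164

The integral term ∫_2^17 x·e^(−x/53) dx = 115.069.
Boundary: ½(f(2) + f(17)) = ½(1.92593 + 12.3352) = 7.13058.
Running total after boundary: 122.200.
Correction k=1: B_{2}/2! · (f^{(1)}(17) − f^{(1)}(2)) = 1/12 · (0.492861 − 0.926629) = -0.0361473.
After k=1: 122.164.
Correction k=2: B_{4}/4! · (f^{(3)}(17) − f^{(3)}(2)) = −1/720 · (0.000692084 − 0.00101551) = 4.49201e-07.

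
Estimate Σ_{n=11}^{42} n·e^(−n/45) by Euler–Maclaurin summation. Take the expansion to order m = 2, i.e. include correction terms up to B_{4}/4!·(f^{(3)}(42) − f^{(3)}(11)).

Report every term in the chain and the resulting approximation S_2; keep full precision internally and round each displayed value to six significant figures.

∫_11^42 x·e^(−x/45) dx evaluates to 433.974.
Boundary: ½(f(11) + f(42)) = ½(8.61453 + 16.5161) = 12.5653.
Running total after boundary: 446.539.
Order-1 term: 1/12 · (0.0262160 − 0.591705) = -0.0471241.
After k=1: 446.492.
Order-2 term: −1/720 · (0.000401332 − 0.00106567) = 9.22693e-07.

S_2 ≈ 446.492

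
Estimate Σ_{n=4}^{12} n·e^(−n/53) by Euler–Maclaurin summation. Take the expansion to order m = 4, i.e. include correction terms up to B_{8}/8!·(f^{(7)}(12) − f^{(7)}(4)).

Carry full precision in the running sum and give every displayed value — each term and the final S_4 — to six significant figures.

S_4 ≈ 61.0119

Integral: ∫_4^12 x·e^(−x/53) dx = 54.3930.
Boundary: ½(f(4) + f(12)) = ½(3.70922 + 9.56864) = 6.63893.
So far: 61.0319.
Correction k=1: B_{2}/2! · (f^{(1)}(12) − f^{(1)}(4)) = 1/12 · (0.616847 − 0.857321) = -0.0200395.
Partial sum through k=1: 61.0119.
Correction k=2: B_{4}/4! · (f^{(3)}(12) − f^{(3)}(4)) = −1/720 · (0.000787334 − 0.000965444) = 2.47375e-07.
Partial sum through k=2: 61.0119.
Correction k=3: B_{6}/6! · (f^{(5)}(12) − f^{(5)}(4)) = 1/30240 · (4.82403e-07 − 5.78741e-07) = -3.18577e-12.
Partial sum through k=3: 61.0119.
Correction k=4: B_{8}/8! · (f^{(7)}(12) − f^{(7)}(4)) = −1/1209600 · (2.43687e-10 − 2.89706e-10) = 3.80450e-17.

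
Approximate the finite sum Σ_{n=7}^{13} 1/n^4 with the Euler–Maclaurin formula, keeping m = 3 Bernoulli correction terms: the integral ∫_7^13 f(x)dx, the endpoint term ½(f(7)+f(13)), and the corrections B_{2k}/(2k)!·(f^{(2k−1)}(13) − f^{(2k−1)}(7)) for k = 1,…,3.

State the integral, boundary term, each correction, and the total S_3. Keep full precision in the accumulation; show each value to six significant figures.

Integral: ∫_7^13 1/x^4 dx = 0.000820095.
Endpoint term: (f(7) + f(13))/2 = (0.000416493 + 3.50128e-05)/2 = 0.000225753.
So far: 0.00104585.
k=1: B_{2}/(2)! × [f^{(1)}(13) − f^{(1)}(7)] = 1/12 × (-1.07732e-05 − (-0.000237996)) = 1.89352e-05.
Partial sum through k=1: 0.00106478.
k=2: B_{4}/(4)! × [f^{(3)}(13) − f^{(3)}(7)] = −1/720 × (-1.91240e-06 − (-0.000145712)) = -1.99722e-07.
Partial sum through k=2: 0.00106458.
k=3: B_{6}/(6)! × [f^{(5)}(13) − f^{(5)}(7)] = 1/30240 × (-6.33693e-07 − (-0.000166528)) = 5.48592e-09.

S_3 ≈ 0.00106459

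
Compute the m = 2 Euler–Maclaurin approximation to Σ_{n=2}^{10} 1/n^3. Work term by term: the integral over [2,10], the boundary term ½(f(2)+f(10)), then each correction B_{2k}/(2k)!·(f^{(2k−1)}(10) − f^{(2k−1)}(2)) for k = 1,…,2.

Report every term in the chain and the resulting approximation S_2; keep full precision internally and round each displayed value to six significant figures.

S_2 ≈ 0.197298

Integral: ∫_2^10 1/x^3 dx = 0.120000.
Endpoint term: (f(2) + f(10))/2 = (0.125000 + 0.00100000)/2 = 0.0630000.
Running total after boundary: 0.183000.
k=1: B_{2}/(2)! × [f^{(1)}(10) − f^{(1)}(2)] = 1/12 × (-0.000300000 − (-0.187500)) = 0.0156000.
Partial sum through k=1: 0.198600.
k=2: B_{4}/(4)! × [f^{(3)}(10) − f^{(3)}(2)] = −1/720 × (-6.00000e-05 − (-0.937500)) = -0.00130200.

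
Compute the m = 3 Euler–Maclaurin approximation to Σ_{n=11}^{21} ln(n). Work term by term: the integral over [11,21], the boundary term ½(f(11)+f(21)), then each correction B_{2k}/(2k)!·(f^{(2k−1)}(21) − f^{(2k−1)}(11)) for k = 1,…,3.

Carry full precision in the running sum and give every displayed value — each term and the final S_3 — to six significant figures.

S_3 ≈ 30.2757

Integral: ∫_11^21 ln(x) dx = 27.5581.
Boundary: ½(f(11) + f(21)) = ½(2.39790 + 3.04452) = 2.72121.
Integral + boundary = 30.2793.
k=1: B_{2}/(2)! × [f^{(1)}(21) − f^{(1)}(11)] = 1/12 × (0.0476190 − 0.0909091) = -0.00360750.
Partial sum through k=1: 30.2757.
k=2: B_{4}/(4)! × [f^{(3)}(21) − f^{(3)}(11)] = −1/720 × (0.000215959 − 0.00150263) = 1.78704e-06.
Partial sum through k=2: 30.2757.
k=3: B_{6}/(6)! × [f^{(5)}(21) − f^{(5)}(11)] = 1/30240 × (5.87645e-06 − 0.000149021) = -4.73362e-09.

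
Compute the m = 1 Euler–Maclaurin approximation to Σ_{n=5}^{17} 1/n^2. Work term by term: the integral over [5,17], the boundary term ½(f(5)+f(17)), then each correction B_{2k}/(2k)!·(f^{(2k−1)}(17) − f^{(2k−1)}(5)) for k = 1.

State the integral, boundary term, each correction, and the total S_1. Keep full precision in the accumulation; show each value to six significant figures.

S_1 ≈ 0.164206

Integral: ∫_5^17 1/x^2 dx = 0.141176.
Endpoint term: (f(5) + f(17))/2 = (0.0400000 + 0.00346021)/2 = 0.0217301.
Running total after boundary: 0.162907.
Correction k=1: B_{2}/2! · (f^{(1)}(17) − f^{(1)}(5)) = 1/12 · (-0.000407083 − (-0.0160000)) = 0.00129941.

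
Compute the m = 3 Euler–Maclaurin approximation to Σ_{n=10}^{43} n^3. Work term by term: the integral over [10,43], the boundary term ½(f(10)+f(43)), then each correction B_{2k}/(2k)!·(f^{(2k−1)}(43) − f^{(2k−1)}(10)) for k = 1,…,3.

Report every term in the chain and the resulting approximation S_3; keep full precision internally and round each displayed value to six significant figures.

∫_10^43 x^3 dx evaluates to 852200.
½[f(10) + f(43)] = ½[1000.00 + 79507.0] = 40253.5.
Running total after boundary: 892454.
Order-1 term: 1/12 · (5547.00 − 300.000) = 437.250.
Partial sum through k=1: 892891.
Order-2 term: −1/720 · (6.00000 − 6.00000) = 0.00000.
Partial sum through k=2: 892891.
Order-3 term: 1/30240 · (0.00000 − 0.00000) = 0.00000.

S_3 ≈ 892891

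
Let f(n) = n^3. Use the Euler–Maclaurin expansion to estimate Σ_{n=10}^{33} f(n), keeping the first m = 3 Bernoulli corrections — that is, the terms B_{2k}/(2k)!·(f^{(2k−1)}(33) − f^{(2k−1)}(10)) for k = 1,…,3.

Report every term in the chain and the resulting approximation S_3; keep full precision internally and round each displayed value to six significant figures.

The integral term ∫_10^33 x^3 dx = 293980.
Endpoint term: (f(10) + f(33))/2 = (1000.00 + 35937.0)/2 = 18468.5.
Integral + boundary = 312449.
Order-1 term: 1/12 · (3267.00 − 300.000) = 247.250.
Running total after k=1: 312696.
Order-2 term: −1/720 · (6.00000 − 6.00000) = 0.00000.
Running total after k=2: 312696.
Order-3 term: 1/30240 · (0.00000 − 0.00000) = 0.00000.

S_3 ≈ 312696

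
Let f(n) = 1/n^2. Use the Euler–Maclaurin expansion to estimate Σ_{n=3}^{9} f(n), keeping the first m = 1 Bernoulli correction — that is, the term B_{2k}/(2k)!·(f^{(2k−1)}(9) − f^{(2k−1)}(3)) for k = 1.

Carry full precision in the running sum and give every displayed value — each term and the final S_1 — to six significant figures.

S_1 ≈ 0.289895

∫_3^9 1/x^2 dx evaluates to 0.222222.
Endpoint term: (f(3) + f(9))/2 = (0.111111 + 0.0123457)/2 = 0.0617284.
So far: 0.283951.
k=1: B_{2}/(2)! × [f^{(1)}(9) − f^{(1)}(3)] = 1/12 × (-0.00274348 − (-0.0740741)) = 0.00594422.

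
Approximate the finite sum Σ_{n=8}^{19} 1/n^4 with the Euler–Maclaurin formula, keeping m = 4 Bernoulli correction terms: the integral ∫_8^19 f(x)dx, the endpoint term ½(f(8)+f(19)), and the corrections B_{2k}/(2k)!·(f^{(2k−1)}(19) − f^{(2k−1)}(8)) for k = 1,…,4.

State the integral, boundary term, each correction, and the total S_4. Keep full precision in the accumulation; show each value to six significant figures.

S_4 ≈ 0.000738311

∫_8^19 1/x^4 dx evaluates to 0.000602444.
½[f(8) + f(19)] = ½[0.000244141 + 7.67336e-06] = 0.000125907.
Integral + boundary = 0.000728351.
k=1: B_{2}/(2)! × [f^{(1)}(19) − f^{(1)}(8)] = 1/12 × (-1.61544e-06 − (-0.000122070)) = 1.00379e-05.
Partial sum through k=1: 0.000738389.
k=2: B_{4}/(4)! × [f^{(3)}(19) − f^{(3)}(8)] = −1/720 × (-1.34247e-07 − (-5.72205e-05)) = -7.92864e-08.
Partial sum through k=2: 0.000738309.
k=3: B_{6}/(6)! × [f^{(5)}(19) − f^{(5)}(8)] = 1/30240 × (-2.08251e-08 − (-5.00679e-05)) = 1.65500e-09.
Partial sum through k=3: 0.000738311.
k=4: B_{8}/(8)! × [f^{(7)}(19) − f^{(7)}(8)] = −1/1209600 × (-5.19185e-09 − (-7.04080e-05)) = -5.82034e-11.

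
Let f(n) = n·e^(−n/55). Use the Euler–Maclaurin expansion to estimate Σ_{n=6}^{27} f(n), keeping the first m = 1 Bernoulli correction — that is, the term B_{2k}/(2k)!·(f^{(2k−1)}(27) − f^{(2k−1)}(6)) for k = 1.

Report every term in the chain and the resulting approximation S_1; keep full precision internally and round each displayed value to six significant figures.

Integral: ∫_6^27 x·e^(−x/55) dx = 247.823.
Endpoint term: (f(6) + f(27))/2 = (5.37989 + 16.5259)/2 = 10.9529.
So far: 258.776.
Correction k=1: B_{2}/2! · (f^{(1)}(27) − f^{(1)}(6)) = 1/12 · (0.311599 − 0.798833) = -0.0406028.

S_1 ≈ 258.735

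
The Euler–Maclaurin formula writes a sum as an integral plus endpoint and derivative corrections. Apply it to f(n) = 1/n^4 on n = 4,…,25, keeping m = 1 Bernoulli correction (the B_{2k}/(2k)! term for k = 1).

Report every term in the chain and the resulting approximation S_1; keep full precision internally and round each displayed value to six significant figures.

S_1 ≈ 0.00746689

The integral term ∫_4^25 1/x^4 dx = 0.00518700.
Endpoint term: (f(4) + f(25))/2 = (0.00390625 + 2.56000e-06)/2 = 0.00195441.
Running total after boundary: 0.00714140.
k=1: B_{2}/(2)! × [f^{(1)}(25) − f^{(1)}(4)] = 1/12 × (-4.09600e-07 − (-0.00390625)) = 0.000325487.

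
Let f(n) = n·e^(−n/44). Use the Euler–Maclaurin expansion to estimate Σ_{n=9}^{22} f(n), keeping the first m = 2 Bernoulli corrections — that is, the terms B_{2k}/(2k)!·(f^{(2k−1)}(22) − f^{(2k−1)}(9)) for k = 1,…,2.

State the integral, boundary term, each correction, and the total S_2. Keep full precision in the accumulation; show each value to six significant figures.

The integral term ∫_9^22 x·e^(−x/44) dx = 139.256.
½[f(9) + f(22)] = ½[7.33516 + 13.3437] = 10.3394.
So far: 149.596.
Order-1 term: 1/12 · (0.303265 − 0.648310) = -0.0287537.
Partial sum through k=1: 149.567.
Order-2 term: −1/720 · (0.000783227 − 0.00117683) = 5.46673e-07.

S_2 ≈ 149.567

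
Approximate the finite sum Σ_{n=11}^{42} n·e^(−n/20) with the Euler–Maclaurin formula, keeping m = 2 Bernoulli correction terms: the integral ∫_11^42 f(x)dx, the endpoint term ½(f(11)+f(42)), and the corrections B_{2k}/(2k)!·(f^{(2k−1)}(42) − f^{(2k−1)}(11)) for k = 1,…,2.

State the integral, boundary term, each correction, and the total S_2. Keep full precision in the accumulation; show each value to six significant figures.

S_2 ≈ 211.575

Integral: ∫_11^42 x·e^(−x/20) dx = 205.863.
Endpoint term: (f(11) + f(42))/2 = (6.34645 + 5.14317)/2 = 5.74481.
Running total after boundary: 211.608.
Order-1 term: 1/12 · (-0.134702 − 0.259627) = -0.0328608.
Partial sum through k=1: 211.575.
Order-2 term: −1/720 · (0.000275527 − 0.00353382) = 4.52540e-06.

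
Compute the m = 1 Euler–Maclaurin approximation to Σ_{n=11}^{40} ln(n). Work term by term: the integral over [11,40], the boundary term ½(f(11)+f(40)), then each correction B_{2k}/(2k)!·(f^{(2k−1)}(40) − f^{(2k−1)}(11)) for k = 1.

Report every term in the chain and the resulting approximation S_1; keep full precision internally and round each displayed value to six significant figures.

S_1 ≈ 95.2162

∫_11^40 ln(x) dx evaluates to 92.1783.
Boundary: ½(f(11) + f(40)) = ½(2.39790 + 3.68888) = 3.04339.
Running total after boundary: 95.2217.
k=1: B_{2}/(2)! × [f^{(1)}(40) − f^{(1)}(11)] = 1/12 × (0.0250000 − 0.0909091) = -0.00549242.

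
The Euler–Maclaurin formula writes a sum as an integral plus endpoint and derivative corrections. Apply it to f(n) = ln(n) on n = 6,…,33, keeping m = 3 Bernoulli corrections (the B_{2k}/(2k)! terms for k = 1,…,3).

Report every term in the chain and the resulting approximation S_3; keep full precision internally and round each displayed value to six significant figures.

S_3 ≈ 80.2670

∫_6^33 ln(x) dx evaluates to 77.6342.
Endpoint term: (f(6) + f(33))/2 = (1.79176 + 3.49651)/2 = 2.64413.
Integral + boundary = 80.2783.
k=1: B_{2}/(2)! × [f^{(1)}(33) − f^{(1)}(6)] = 1/12 × (0.0303030 − 0.166667) = -0.0113636.
After k=1: 80.2670.
k=2: B_{4}/(4)! × [f^{(3)}(33) − f^{(3)}(6)] = −1/720 × (5.56529e-05 − 0.00925926) = 1.27828e-05.
After k=2: 80.2670.
k=3: B_{6}/(6)! × [f^{(5)}(33) − f^{(5)}(6)] = 1/30240 × (6.13256e-07 − 0.00308642) = -1.02044e-07.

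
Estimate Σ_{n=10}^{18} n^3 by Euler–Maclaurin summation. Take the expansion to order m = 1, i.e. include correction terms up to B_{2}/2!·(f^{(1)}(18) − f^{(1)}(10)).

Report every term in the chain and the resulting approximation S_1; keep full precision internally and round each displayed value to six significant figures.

S_1 ≈ 27216.0

Integral: ∫_10^18 x^3 dx = 23744.0.
Endpoint term: (f(10) + f(18))/2 = (1000.00 + 5832.00)/2 = 3416.00.
Integral + boundary = 27160.0.
Correction k=1: B_{2}/2! · (f^{(1)}(18) − f^{(1)}(10)) = 1/12 · (972.000 − 300.000) = 56.0000.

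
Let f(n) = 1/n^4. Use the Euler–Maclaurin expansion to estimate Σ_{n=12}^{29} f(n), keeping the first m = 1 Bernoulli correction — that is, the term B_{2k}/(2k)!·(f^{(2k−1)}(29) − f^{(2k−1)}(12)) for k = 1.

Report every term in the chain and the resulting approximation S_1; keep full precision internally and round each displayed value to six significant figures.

S_1 ≈ 0.000205377

∫_12^29 1/x^4 dx evaluates to 0.000179234.
½[f(12) + f(29)] = ½[4.82253e-05 + 1.41387e-06] = 2.48196e-05.
Integral + boundary = 0.000204053.
k=1: B_{2}/(2)! × [f^{(1)}(29) − f^{(1)}(12)] = 1/12 × (-1.95016e-07 − (-1.60751e-05)) = 1.32334e-06.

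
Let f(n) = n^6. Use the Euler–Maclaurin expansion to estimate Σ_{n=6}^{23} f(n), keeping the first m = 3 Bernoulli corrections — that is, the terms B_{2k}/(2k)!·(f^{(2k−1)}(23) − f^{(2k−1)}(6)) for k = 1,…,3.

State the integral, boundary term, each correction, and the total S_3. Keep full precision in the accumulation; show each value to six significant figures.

Integral: ∫_6^23 x^6 dx = 4.86364e+08.
Boundary: ½(f(6) + f(23)) = ½(46656.0 + 1.48036e+08) = 7.40413e+07.
Integral + boundary = 5.60405e+08.
Correction k=1: B_{2}/2! · (f^{(1)}(23) − f^{(1)}(6)) = 1/12 · (3.86181e+07 − 46656.0) = 3.21428e+06.
Running total after k=1: 5.63619e+08.
Correction k=2: B_{4}/4! · (f^{(3)}(23) − f^{(3)}(6)) = −1/720 · (1.46004e+06 − 25920.0) = -1991.83.
Running total after k=2: 5.63617e+08.
Correction k=3: B_{6}/6! · (f^{(5)}(23) − f^{(5)}(6)) = 1/30240 · (16560.0 − 4320.00) = 0.404762.

S_3 ≈ 5.63617e+08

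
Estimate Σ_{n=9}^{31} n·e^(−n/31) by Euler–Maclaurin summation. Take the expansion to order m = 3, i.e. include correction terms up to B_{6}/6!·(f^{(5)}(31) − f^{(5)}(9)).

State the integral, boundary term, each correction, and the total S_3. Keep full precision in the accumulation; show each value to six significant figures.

Integral: ∫_9^31 x·e^(−x/31) dx = 220.483.
Boundary: ½(f(9) + f(31)) = ½(6.73220 + 11.4043) = 9.06823.
Running total after boundary: 229.552.
Order-1 term: 1/12 · (0.00000 − 0.530854) = -0.0442379.
Partial sum through k=1: 229.507.
Order-2 term: −1/720 · (0.000765618 − 0.00210916) = 1.86603e-06.
Partial sum through k=2: 229.507.
Order-3 term: 1/30240 · (1.59338e-06 − 3.81469e-06) = -7.34560e-11.

S_3 ≈ 229.507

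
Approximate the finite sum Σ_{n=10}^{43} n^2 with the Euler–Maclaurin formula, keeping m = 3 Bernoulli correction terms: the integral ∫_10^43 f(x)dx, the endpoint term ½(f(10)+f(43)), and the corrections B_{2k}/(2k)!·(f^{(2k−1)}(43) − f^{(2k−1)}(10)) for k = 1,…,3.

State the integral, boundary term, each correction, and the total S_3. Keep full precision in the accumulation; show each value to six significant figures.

Integral: ∫_10^43 x^2 dx = 26169.0.
Endpoint term: (f(10) + f(43))/2 = (100.000 + 1849.00)/2 = 974.500.
So far: 27143.5.
k=1: B_{2}/(2)! × [f^{(1)}(43) − f^{(1)}(10)] = 1/12 × (86.0000 − 20.0000) = 5.50000.
Running total after k=1: 27149.0.
k=2: B_{4}/(4)! × [f^{(3)}(43) − f^{(3)}(10)] = −1/720 × (0.00000 − 0.00000) = 0.00000.
Running total after k=2: 27149.0.
k=3: B_{6}/(6)! × [f^{(5)}(43) − f^{(5)}(10)] = 1/30240 × (0.00000 − 0.00000) = 0.00000.

S_3 ≈ 27149.0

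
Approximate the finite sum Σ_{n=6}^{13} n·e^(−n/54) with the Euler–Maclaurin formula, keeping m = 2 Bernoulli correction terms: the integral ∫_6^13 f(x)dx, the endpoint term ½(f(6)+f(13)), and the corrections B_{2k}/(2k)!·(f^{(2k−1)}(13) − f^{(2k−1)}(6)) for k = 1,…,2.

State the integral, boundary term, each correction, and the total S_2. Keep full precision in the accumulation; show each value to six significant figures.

Integral: ∫_6^13 x·e^(−x/54) dx = 55.3672.
Endpoint term: (f(6) + f(13))/2 = (5.36904 + 10.2186)/2 = 7.79381.
So far: 63.1610.
Order-1 term: 1/12 · (0.596812 − 0.795413) = -0.0165500.
After k=1: 63.1444.
Order-2 term: −1/720 · (0.000743794 − 0.000886520) = 1.98230e-07.

S_2 ≈ 63.1444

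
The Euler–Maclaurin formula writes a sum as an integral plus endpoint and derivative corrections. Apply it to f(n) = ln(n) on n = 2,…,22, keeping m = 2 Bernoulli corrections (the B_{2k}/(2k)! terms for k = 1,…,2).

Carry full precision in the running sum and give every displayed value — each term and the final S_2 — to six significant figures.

∫_2^22 ln(x) dx evaluates to 46.6166.
½[f(2) + f(22)] = ½[0.693147 + 3.09104] = 1.89209.
Running total after boundary: 48.5087.
Correction k=1: B_{2}/2! · (f^{(1)}(22) − f^{(1)}(2)) = 1/12 · (0.0454545 − 0.500000) = -0.0378788.
Running total after k=1: 48.4709.
Correction k=2: B_{4}/4! · (f^{(3)}(22) − f^{(3)}(2)) = −1/720 · (0.000187829 − 0.250000) = 0.000346961.

S_2 ≈ 48.4712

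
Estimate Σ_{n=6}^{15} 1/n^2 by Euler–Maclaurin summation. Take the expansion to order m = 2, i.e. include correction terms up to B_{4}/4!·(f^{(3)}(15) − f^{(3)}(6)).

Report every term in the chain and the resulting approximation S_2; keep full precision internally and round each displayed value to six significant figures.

S_2 ≈ 0.116829

Integral: ∫_6^15 1/x^2 dx = 0.100000.
Endpoint term: (f(6) + f(15))/2 = (0.0277778 + 0.00444444)/2 = 0.0161111.
So far: 0.116111.
Order-1 term: 1/12 · (-0.000592593 − (-0.00925926)) = 0.000722222.
After k=1: 0.116833.
Order-2 term: −1/720 · (-3.16049e-05 − (-0.00308642)) = -4.24280e-06.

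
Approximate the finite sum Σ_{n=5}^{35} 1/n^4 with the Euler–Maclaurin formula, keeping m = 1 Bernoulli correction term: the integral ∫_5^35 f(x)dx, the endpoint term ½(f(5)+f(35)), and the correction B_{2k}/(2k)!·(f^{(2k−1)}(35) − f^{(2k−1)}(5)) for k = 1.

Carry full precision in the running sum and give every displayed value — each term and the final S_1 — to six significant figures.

S_1 ≈ 0.00356589

Integral: ∫_5^35 1/x^4 dx = 0.00265889.
Boundary: ½(f(5) + f(35)) = ½(0.00160000 + 6.66389e-07) = 0.000800333.
Integral + boundary = 0.00345923.
Correction k=1: B_{2}/2! · (f^{(1)}(35) − f^{(1)}(5)) = 1/12 · (-7.61587e-08 − (-0.00128000)) = 0.000106660.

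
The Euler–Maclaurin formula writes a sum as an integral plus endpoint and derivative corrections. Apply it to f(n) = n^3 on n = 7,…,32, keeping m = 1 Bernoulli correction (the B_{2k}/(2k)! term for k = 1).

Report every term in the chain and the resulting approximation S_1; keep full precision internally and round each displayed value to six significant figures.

Integral: ∫_7^32 x^3 dx = 261544.
Boundary: ½(f(7) + f(32)) = ½(343.000 + 32768.0) = 16555.5.
Integral + boundary = 278099.
Correction k=1: B_{2}/2! · (f^{(1)}(32) − f^{(1)}(7)) = 1/12 · (3072.00 − 147.000) = 243.750.

S_1 ≈ 278343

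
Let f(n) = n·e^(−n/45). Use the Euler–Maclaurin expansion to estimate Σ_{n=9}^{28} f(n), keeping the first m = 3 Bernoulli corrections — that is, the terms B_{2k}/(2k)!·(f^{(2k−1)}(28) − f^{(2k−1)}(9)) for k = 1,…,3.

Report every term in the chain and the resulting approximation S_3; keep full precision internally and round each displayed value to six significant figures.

The integral term ∫_9^28 x·e^(−x/45) dx = 226.291.
Boundary: ½(f(9) + f(28)) = ½(7.36858 + 15.0290) = 11.1988.
So far: 237.490.
Correction k=1: B_{2}/2! · (f^{(1)}(28) − f^{(1)}(9)) = 1/12 · (0.202772 − 0.654985) = -0.0376844.
Partial sum through k=1: 237.452.
Correction k=2: B_{4}/4! · (f^{(3)}(28) − f^{(3)}(9)) = −1/720 · (0.000630258 − 0.00113207) = 6.96964e-07.
Partial sum through k=2: 237.452.
Correction k=3: B_{6}/6! · (f^{(5)}(28) − f^{(5)}(9)) = 1/30240 · (5.73028e-07 − 9.58368e-07) = -1.27427e-11.

S_3 ≈ 237.452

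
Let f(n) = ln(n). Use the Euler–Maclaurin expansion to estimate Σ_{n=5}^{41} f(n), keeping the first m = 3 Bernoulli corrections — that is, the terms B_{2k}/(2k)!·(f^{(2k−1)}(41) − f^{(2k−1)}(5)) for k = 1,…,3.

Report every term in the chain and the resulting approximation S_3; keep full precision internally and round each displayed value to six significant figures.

Integral: ∫_5^41 ln(x) dx = 108.209.
Boundary: ½(f(5) + f(41)) = ½(1.60944 + 3.71357) = 2.66150.
Running total after boundary: 110.871.
Correction k=1: B_{2}/2! · (f^{(1)}(41) − f^{(1)}(5)) = 1/12 · (0.0243902 − 0.200000) = -0.0146341.
Running total after k=1: 110.856.
Correction k=2: B_{4}/4! · (f^{(3)}(41) − f^{(3)}(5)) = −1/720 · (2.90187e-05 − 0.0160000) = 2.21819e-05.
Running total after k=2: 110.856.
Correction k=3: B_{6}/6! · (f^{(5)}(41) − f^{(5)}(5)) = 1/30240 · (2.07153e-07 − 0.00768000) = -2.53961e-07.

S_3 ≈ 110.856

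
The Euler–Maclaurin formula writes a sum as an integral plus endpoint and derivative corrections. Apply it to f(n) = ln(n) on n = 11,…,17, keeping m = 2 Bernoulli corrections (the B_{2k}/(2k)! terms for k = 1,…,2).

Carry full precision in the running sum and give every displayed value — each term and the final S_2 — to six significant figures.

The integral term ∫_11^17 ln(x) dx = 15.7878.
Boundary: ½(f(11) + f(17)) = ½(2.39790 + 2.83321) = 2.61555.
Integral + boundary = 18.4033.
Correction k=1: B_{2}/2! · (f^{(1)}(17) − f^{(1)}(11)) = 1/12 · (0.0588235 − 0.0909091) = -0.00267380.
After k=1: 18.4007.
Correction k=2: B_{4}/4! · (f^{(3)}(17) − f^{(3)}(11)) = −1/720 · (0.000407083 − 0.00150263) = 1.52159e-06.

S_2 ≈ 18.4007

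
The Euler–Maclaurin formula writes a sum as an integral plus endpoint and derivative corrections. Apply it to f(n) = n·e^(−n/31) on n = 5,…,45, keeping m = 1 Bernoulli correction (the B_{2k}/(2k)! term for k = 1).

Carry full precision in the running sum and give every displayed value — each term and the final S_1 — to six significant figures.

The integral term ∫_5^45 x·e^(−x/31) dx = 398.009.
Endpoint term: (f(5) + f(45))/2 = (4.25522 + 10.5387)/2 = 7.39694.
Running total after boundary: 405.406.
Correction k=1: B_{2}/2! · (f^{(1)}(45) − f^{(1)}(5)) = 1/12 · (-0.105764 − 0.713780) = -0.0682953.

S_1 ≈ 405.338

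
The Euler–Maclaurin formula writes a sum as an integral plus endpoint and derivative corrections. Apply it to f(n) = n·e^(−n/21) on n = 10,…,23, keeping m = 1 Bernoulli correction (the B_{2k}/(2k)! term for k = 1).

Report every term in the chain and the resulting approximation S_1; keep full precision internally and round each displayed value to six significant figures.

∫_10^23 x·e^(−x/21) dx evaluates to 95.3245.
Endpoint term: (f(10) + f(23))/2 = (6.21145 + 7.69258)/2 = 6.95202.
Running total after boundary: 102.277.
Correction k=1: B_{2}/2! · (f^{(1)}(23) − f^{(1)}(10)) = 1/12 · (-0.0318533 − 0.325362) = -0.0297679.

S_1 ≈ 102.247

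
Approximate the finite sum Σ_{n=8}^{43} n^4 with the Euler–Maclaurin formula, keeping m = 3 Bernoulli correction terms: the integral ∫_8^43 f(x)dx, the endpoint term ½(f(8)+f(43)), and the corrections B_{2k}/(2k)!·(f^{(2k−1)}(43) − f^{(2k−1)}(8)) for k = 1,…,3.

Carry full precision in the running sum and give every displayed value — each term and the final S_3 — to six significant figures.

S_3 ≈ 3.11329e+07

The integral term ∫_8^43 x^4 dx = 2.93951e+07.
½[f(8) + f(43)] = ½[4096.00 + 3.41880e+06] = 1.71145e+06.
Running total after boundary: 3.11066e+07.
k=1: B_{2}/(2)! × [f^{(1)}(43) − f^{(1)}(8)] = 1/12 × (318028 − 2048.00) = 26331.7.
Partial sum through k=1: 3.11329e+07.
k=2: B_{4}/(4)! × [f^{(3)}(43) − f^{(3)}(8)] = −1/720 × (1032.00 − 192.000) = -1.16667.
Partial sum through k=2: 3.11329e+07.
k=3: B_{6}/(6)! × [f^{(5)}(43) − f^{(5)}(8)] = 1/30240 × (0.00000 − 0.00000) = 0.00000.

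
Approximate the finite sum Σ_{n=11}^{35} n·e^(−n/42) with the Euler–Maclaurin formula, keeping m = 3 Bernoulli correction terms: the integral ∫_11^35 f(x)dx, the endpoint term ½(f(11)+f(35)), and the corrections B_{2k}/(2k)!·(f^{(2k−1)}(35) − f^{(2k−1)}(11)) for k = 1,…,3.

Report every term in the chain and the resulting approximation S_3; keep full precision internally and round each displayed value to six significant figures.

S_3 ≈ 319.401

The integral term ∫_11^35 x·e^(−x/42) dx = 307.604.
½[f(11) + f(35)] = ½[8.46543 + 15.2109] = 11.8382.
Integral + boundary = 319.442.
Order-1 term: 1/12 · (0.0724330 − 0.568027) = -0.0412995.
After k=1: 319.401.
Order-2 term: −1/720 · (0.000533804 − 0.00119456) = 9.17710e-07.
After k=2: 319.401.
Order-3 term: 1/30240 · (5.81942e-07 − 1.17183e-06) = -1.95067e-11.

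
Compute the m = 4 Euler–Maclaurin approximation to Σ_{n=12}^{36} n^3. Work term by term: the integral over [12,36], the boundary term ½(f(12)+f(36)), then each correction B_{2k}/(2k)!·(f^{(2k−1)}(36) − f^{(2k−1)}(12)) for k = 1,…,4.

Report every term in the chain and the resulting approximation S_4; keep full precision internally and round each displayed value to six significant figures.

S_4 ≈ 439200

Integral: ∫_12^36 x^3 dx = 414720.
½[f(12) + f(36)] = ½[1728.00 + 46656.0] = 24192.0.
Integral + boundary = 438912.
Order-1 term: 1/12 · (3888.00 − 432.000) = 288.000.
Partial sum through k=1: 439200.
Order-2 term: −1/720 · (6.00000 − 6.00000) = 0.00000.
Partial sum through k=2: 439200.
Order-3 term: 1/30240 · (0.00000 − 0.00000) = 0.00000.
Partial sum through k=3: 439200.
Order-4 term: −1/1209600 · (0.00000 − 0.00000) = 0.00000.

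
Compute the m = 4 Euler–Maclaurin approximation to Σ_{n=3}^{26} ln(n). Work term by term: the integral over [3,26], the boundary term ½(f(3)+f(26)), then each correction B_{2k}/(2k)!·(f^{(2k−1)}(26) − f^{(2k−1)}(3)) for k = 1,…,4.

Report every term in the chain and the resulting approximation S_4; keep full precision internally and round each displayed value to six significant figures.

S_4 ≈ 60.5686

The integral term ∫_3^26 ln(x) dx = 58.4147.
Boundary: ½(f(3) + f(26)) = ½(1.09861 + 3.25810) = 2.17835.
Running total after boundary: 60.5930.
Order-1 term: 1/12 · (0.0384615 − 0.333333) = -0.0245726.
Running total after k=1: 60.5685.
Order-2 term: −1/720 · (0.000113792 − 0.0740741) = 0.000102723.
Running total after k=2: 60.5686.
Order-3 term: 1/30240 · (2.01997e-06 − 0.0987654) = -3.26599e-06.
Running total after k=3: 60.5686.
Order-4 term: −1/1209600 · (8.96436e-08 − 0.329218) = 2.72171e-07.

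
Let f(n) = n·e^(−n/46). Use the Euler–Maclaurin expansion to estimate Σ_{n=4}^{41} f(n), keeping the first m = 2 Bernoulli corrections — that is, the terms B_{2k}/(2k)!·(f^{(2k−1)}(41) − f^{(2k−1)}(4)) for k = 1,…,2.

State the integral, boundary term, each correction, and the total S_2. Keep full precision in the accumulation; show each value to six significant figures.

∫_4^41 x·e^(−x/46) dx evaluates to 467.147.
½[f(4) + f(41)] = ½[3.66687 + 16.8149] = 10.2409.
Integral + boundary = 477.388.
k=1: B_{2}/(2)! × [f^{(1)}(41) − f^{(1)}(4)] = 1/12 × (0.0445783 − 0.837002) = -0.0660353.
Partial sum through k=1: 477.322.
k=2: B_{4}/(4)! × [f^{(3)}(41) − f^{(3)}(4)] = −1/720 × (0.000408705 − 0.00126202) = 1.18516e-06.

S_2 ≈ 477.322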